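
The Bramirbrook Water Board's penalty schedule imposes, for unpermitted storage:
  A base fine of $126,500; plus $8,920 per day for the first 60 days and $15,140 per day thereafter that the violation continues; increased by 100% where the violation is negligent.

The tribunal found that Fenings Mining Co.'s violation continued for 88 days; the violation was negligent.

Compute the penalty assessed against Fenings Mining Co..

First 60 days: 60 × $8,920 = $535,200
Remaining days: (88 − 60) × $15,140 = $423,920
Per-day component: $535,200 + $423,920 = $959,120
Base plus per-day: $126,500 + $959,120 = $1,085,620
Enhancement: 100% of $1,085,620 = $1,085,620
Enhanced fine: $1,085,620 + $1,085,620 = $2,171,240

Civil penalty: $2,171,240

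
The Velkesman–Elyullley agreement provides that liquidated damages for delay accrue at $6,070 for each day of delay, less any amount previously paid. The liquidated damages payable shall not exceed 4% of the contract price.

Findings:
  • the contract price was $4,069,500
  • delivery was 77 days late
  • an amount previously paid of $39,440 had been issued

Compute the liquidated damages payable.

Per-day damages: 77 × $6,070 = $467,390
Less amount previously paid: $467,390 − $39,440 = $427,950
Cap: 4% of $4,069,500 = $162,780
Cap at $162,780: $427,950 exceeds the cap → $162,780

$162,780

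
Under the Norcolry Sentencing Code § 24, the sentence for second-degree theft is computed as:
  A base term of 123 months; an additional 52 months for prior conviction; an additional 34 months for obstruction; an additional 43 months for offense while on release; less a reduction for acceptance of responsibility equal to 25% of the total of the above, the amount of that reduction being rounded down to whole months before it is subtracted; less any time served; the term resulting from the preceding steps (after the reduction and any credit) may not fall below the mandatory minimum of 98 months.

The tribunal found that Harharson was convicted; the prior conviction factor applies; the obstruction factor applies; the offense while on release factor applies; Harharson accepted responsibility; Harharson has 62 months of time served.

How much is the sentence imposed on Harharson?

Prior conviction enhancement: +52 months
Obstruction enhancement: +34 months
Offense while on release enhancement: +43 months
Adjusted term: 123 months + 52 months + 34 months + 43 months = 252 months
Acceptance of responsibility reduction: 25% of 252 months = 63 months (rounded down)
After reduction: 252 − 63 = 189 months
Less time served: 189 months − 62 months = 127 months
Minimum 98 months: 127 months meets the minimum, no increase.

Sentence: 127 months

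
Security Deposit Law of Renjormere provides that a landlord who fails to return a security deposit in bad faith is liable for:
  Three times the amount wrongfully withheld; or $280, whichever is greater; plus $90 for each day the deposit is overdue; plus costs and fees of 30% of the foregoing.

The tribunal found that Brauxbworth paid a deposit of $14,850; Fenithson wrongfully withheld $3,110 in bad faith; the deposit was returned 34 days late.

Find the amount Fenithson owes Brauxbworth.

$16,107

Trebled: 3 × $3,110 = $9,330
Minimum $280: $9,330 meets the minimum, no increase.
Late-return penalty: 34 × $90 = $3,060
Damages plus late penalty: $9,330 + $3,060 = $12,390
Costs and fees: 30% of $12,390 = $3,717
Total recovery: $12,390 + $3,717 = $16,107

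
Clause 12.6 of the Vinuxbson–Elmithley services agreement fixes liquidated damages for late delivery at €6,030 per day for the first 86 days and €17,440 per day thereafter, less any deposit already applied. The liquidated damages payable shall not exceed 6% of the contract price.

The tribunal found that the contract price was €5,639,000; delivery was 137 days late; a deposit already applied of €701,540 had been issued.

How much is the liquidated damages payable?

First 86 days: 86 × €6,030 = €518,580
Remaining days: (137 − 86) × €17,440 = €889,440
Accrued per-day damages: €518,580 + €889,440 = €1,408,020
Less deposit already applied: €1,408,020 − €701,540 = €706,480
Cap: 6% of €5,639,000 = €338,340
Cap at €338,340: €706,480 exceeds the cap → €338,340

€338,340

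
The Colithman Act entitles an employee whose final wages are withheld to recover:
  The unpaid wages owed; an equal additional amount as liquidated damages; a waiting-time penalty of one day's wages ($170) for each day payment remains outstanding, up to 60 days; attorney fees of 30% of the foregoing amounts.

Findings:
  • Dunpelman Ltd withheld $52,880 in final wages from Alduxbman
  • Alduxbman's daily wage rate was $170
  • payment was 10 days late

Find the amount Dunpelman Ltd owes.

$139,698

Liquidated damages (equal amount): $52,880
Penalty days: min(10, 60) = 10
Waiting-time penalty: 10 × $170 = $1,700
Subtotal: $52,880 + $52,880 + $1,700 = $107,460
Attorney fees: 30% of $107,460 = $32,238
Total award: $107,460 + $32,238 = $139,698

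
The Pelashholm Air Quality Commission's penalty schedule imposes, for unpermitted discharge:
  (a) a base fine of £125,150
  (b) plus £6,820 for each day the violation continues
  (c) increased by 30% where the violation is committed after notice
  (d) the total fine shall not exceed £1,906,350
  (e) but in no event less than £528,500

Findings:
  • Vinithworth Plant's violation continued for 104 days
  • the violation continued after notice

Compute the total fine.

£1,084,759

Per-day component: 104 × £6,820 = £709,280
Base plus per-day: £125,150 + £709,280 = £834,430
Enhancement: 30% of £834,430 = £250,329
Enhanced fine: £834,430 + £250,329 = £1,084,759
Cap at £1,906,350: £1,084,759 is within the cap, no reduction.
Minimum £528,500: £1,084,759 meets the minimum, no increase.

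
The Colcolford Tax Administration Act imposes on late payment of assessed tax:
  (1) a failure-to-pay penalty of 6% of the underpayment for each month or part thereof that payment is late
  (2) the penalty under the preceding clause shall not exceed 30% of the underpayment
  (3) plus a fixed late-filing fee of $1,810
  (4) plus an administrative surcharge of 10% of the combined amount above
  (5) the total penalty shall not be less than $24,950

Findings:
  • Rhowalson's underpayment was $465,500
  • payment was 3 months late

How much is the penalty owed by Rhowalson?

Penalty: $94,160

Accrued rate: 6% × 3 = 18%, capped at 30% → 18%
Failure-to-pay penalty: 18% of $465,500 = $83,790
Penalty before surcharge: $83,790 + $1,810 = $85,600
Administrative surcharge: 10% of $85,600 = $8,560
Total penalty: $85,600 + $8,560 = $94,160
Minimum $24,950: $94,160 meets the minimum, no increase.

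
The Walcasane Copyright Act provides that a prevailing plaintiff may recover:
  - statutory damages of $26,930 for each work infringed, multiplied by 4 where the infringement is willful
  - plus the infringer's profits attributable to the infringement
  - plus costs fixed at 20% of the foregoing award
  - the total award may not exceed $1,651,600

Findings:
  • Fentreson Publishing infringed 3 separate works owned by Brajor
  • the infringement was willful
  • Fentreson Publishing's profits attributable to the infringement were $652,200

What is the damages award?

Statutory damages: 3 × $26,930 = $80,790
Multiplied by 4: 4 × $80,790 = $323,160
Combined award: $323,160 + $652,200 = $975,360
Costs: 20% of $975,360 = $195,072
Award plus costs: $975,360 + $195,072 = $1,170,432
Cap at $1,651,600: $1,170,432 is within the cap, no reduction.

Award: $1,170,432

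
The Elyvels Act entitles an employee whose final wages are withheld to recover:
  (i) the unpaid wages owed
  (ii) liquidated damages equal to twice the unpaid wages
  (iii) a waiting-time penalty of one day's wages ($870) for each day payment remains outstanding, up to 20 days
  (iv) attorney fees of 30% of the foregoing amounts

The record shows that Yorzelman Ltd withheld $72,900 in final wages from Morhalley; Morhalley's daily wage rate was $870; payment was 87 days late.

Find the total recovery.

Doubled: 2 × $72,900 = $145,800
Penalty days: min(87, 20) = 20
Waiting-time penalty: 20 × $870 = $17,400
Subtotal: $72,900 + $145,800 + $17,400 = $236,100
Attorney fees: 30% of $236,100 = $70,830
Total award: $236,100 + $70,830 = $306,930

$306,930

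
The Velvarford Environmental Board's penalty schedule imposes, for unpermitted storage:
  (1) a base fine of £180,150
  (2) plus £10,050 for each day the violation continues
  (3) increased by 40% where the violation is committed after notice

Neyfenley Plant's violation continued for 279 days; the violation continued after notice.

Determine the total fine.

£4,177,740

Per-day component: 279 × £10,050 = £2,803,950
Base plus per-day: £180,150 + £2,803,950 = £2,984,100
Enhancement: 40% of £2,984,100 = £1,193,640
Enhanced fine: £2,984,100 + £1,193,640 = £4,177,740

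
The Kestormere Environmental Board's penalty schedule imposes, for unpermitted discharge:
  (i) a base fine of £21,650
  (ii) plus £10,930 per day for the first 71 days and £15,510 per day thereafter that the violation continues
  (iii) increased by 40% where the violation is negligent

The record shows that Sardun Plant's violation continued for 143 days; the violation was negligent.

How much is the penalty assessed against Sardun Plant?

First 71 days: 71 × £10,930 = £776,030
Remaining days: (143 − 71) × £15,510 = £1,116,720
Per-day component: £776,030 + £1,116,720 = £1,892,750
Base plus per-day: £21,650 + £1,892,750 = £1,914,400
Enhancement: 40% of £1,914,400 = £765,760
Enhanced fine: £1,914,400 + £765,760 = £2,680,160

£2,680,160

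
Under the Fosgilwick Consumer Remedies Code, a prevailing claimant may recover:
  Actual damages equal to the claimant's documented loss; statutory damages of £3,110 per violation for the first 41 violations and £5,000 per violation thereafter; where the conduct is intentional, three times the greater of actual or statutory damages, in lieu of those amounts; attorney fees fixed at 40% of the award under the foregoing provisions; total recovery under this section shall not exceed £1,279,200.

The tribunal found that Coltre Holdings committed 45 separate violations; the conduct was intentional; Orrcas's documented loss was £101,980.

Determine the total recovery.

£619,542

First 41 violations: 41 × £3,110 = £127,510
Remaining violations: (45 − 41) × £5,000 = £20,000
Statutory damages: £127,510 + £20,000 = £147,510
Greater of actual damages (£101,980) or statutory damages (£147,510): £147,510
Trebled: 3 × £147,510 = £442,530
Attorney fees: 40% of £442,530 = £177,012
Total before cap: £442,530 + £177,012 = £619,542
Cap at £1,279,200: £619,542 is within the cap, no reduction.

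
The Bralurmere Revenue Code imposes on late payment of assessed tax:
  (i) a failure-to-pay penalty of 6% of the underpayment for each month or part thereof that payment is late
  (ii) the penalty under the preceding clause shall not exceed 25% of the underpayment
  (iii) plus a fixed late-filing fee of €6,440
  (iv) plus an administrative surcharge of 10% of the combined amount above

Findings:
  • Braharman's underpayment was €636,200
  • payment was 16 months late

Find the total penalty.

Accrued rate: 6% × 16 = 96%, capped at 25% → 25%
Failure-to-pay penalty: 25% of €636,200 = €159,050
Penalty before surcharge: €159,050 + €6,440 = €165,490
Administrative surcharge: 10% of €165,490 = €16,549
Total penalty: €165,490 + €16,549 = €182,039

€182,039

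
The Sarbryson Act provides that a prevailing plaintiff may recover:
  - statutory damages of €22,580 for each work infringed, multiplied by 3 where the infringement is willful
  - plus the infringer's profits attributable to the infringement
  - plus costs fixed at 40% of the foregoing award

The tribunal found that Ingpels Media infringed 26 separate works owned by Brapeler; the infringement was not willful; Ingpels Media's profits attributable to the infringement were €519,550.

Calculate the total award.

€1,549,282

Statutory damages: 26 × €22,580 = €587,080
Infringement not willful: no ×3 enhancement.
Combined award: €587,080 + €519,550 = €1,106,630
Costs: 40% of €1,106,630 = €442,652
Award plus costs: €1,106,630 + €442,652 = €1,549,282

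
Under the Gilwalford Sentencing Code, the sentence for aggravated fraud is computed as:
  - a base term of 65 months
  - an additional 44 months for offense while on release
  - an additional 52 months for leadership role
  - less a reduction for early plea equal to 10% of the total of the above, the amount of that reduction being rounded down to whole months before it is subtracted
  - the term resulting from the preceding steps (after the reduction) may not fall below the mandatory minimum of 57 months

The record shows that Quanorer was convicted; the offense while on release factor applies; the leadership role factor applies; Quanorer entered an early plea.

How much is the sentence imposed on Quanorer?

Offense while on release enhancement: +44 months
Leadership role enhancement: +52 months
Adjusted term: 65 months + 44 months + 52 months = 161 months
Early plea reduction: 10% of 161 months = 16 months (rounded down)
After reduction: 161 − 16 = 145 months
Minimum 57 months: 145 months meets the minimum, no increase.

145 months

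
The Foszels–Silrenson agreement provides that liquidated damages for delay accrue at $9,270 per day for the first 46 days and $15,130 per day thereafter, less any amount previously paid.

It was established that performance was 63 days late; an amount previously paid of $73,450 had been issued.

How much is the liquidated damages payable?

First 46 days: 46 × $9,270 = $426,420
Remaining days: (63 − 46) × $15,130 = $257,210
Accrued per-day damages: $426,420 + $257,210 = $683,630
Less amount previously paid: $683,630 − $73,450 = $610,180

$610,180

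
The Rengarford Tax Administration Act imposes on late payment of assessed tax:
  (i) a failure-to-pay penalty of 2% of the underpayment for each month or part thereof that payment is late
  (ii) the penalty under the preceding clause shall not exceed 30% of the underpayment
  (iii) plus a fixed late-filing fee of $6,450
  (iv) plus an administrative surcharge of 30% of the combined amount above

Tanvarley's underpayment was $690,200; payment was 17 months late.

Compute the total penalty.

Accrued rate: 2% × 17 = 34%, capped at 30% → 30%
Failure-to-pay penalty: 30% of $690,200 = $207,060
Penalty before surcharge: $207,060 + $6,450 = $213,510
Administrative surcharge: 30% of $213,510 = $64,053
Total penalty: $213,510 + $64,053 = $277,563

Penalty: $277,563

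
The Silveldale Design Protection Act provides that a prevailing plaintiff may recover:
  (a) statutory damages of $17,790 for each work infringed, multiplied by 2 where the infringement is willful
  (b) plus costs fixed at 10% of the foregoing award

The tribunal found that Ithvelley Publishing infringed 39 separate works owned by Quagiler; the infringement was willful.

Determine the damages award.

$1,526,382

Statutory damages: 39 × $17,790 = $693,810
Doubled: 2 × $693,810 = $1,387,620
Costs: 10% of $1,387,620 = $138,762
Award plus costs: $1,387,620 + $138,762 = $1,526,382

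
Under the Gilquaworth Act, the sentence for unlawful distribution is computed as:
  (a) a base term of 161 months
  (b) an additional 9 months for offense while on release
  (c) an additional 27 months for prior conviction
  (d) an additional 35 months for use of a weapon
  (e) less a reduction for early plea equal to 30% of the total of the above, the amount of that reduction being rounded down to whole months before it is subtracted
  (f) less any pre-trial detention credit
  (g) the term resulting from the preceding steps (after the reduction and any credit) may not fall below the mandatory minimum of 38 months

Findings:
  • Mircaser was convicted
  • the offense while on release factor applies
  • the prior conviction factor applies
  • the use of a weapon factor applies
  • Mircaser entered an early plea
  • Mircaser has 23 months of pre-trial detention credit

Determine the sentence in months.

Offense while on release enhancement: +9 months
Prior conviction enhancement: +27 months
Use of a weapon enhancement: +35 months
Adjusted term: 161 months + 9 months + 27 months + 35 months = 232 months
Early plea reduction: 30% of 232 months = 69 months (rounded down)
After reduction: 232 − 69 = 163 months
Less pre-trial detention credit: 163 months − 23 months = 140 months
Minimum 38 months: 140 months meets the minimum, no increase.

140 months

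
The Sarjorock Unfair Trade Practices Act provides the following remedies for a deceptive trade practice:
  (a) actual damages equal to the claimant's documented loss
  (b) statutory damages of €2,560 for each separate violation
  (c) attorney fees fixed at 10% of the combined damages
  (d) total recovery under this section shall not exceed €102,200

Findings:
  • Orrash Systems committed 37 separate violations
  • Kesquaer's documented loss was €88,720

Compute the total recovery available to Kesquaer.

Total recovery: €102,200

Statutory damages: 37 × €2,560 = €94,720
Combined damages: €88,720 + €94,720 = €183,440
Attorney fees: 10% of €183,440 = €18,344
Total before cap: €183,440 + €18,344 = €201,784
Cap at €102,200: €201,784 exceeds the cap → €102,200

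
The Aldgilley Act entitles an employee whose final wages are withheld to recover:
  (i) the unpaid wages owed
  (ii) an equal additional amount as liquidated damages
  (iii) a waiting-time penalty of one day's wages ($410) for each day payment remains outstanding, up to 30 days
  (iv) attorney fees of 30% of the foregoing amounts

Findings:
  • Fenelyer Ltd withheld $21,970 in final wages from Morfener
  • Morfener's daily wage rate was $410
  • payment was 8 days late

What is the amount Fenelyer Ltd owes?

Liquidated damages (equal amount): $21,970
Penalty days: min(8, 30) = 8
Waiting-time penalty: 8 × $410 = $3,280
Subtotal: $21,970 + $21,970 + $3,280 = $47,220
Attorney fees: 30% of $47,220 = $14,166
Total award: $47,220 + $14,166 = $61,386

$61,386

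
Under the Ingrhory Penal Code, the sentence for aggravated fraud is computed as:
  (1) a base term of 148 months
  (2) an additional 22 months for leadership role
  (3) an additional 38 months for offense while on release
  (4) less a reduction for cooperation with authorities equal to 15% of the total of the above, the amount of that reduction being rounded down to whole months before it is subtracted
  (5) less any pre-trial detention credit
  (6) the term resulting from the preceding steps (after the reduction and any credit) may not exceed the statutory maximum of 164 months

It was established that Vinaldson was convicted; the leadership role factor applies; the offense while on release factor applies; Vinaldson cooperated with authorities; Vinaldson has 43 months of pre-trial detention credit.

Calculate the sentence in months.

Leadership role enhancement: +22 months
Offense while on release enhancement: +38 months
Adjusted term: 148 months + 22 months + 38 months = 208 months
Cooperation with authorities reduction: 15% of 208 months = 31 months (rounded down)
After reduction: 208 − 31 = 177 months
Less pre-trial detention credit: 177 months − 43 months = 134 months
Cap at 164 months: 134 months is within the cap, no reduction.

Sentence: 134 months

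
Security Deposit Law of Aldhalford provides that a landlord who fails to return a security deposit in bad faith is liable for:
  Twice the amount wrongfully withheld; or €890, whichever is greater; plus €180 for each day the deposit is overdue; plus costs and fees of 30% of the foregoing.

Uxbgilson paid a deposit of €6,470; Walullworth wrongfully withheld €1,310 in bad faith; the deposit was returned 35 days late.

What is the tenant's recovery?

€11,596

Doubled: 2 × €1,310 = €2,620
Minimum €890: €2,620 meets the minimum, no increase.
Late-return penalty: 35 × €180 = €6,300
Damages plus late penalty: €2,620 + €6,300 = €8,920
Costs and fees: 30% of €8,920 = €2,676
Total recovery: €8,920 + €2,676 = €11,596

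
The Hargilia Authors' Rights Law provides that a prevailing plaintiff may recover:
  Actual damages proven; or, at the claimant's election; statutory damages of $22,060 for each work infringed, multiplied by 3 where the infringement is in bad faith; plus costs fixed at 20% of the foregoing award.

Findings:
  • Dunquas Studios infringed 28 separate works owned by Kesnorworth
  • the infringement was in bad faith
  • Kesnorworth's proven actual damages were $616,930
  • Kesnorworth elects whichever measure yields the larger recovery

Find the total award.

Statutory damages: 28 × $22,060 = $617,680
Trebled: 3 × $617,680 = $1,853,040
Greater of actual damages ($616,930) or enhanced statutory damages ($1,853,040): $1,853,040
Costs: 20% of $1,853,040 = $370,608
Award plus costs: $1,853,040 + $370,608 = $2,223,648

$2,223,648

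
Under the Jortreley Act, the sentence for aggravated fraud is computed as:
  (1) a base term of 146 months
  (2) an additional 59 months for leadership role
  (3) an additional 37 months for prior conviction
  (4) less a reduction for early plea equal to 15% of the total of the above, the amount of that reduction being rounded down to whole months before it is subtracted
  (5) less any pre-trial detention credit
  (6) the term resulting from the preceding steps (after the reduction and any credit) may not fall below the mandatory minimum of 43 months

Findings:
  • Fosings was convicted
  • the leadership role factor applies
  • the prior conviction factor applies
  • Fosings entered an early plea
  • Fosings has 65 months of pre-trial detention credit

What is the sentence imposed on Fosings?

Leadership role enhancement: +59 months
Prior conviction enhancement: +37 months
Adjusted term: 146 months + 59 months + 37 months = 242 months
Early plea reduction: 15% of 242 months = 36 months (rounded down)
After reduction: 242 − 36 = 206 months
Less pre-trial detention credit: 206 months − 65 months = 141 months
Minimum 43 months: 141 months meets the minimum, no increase.

141 months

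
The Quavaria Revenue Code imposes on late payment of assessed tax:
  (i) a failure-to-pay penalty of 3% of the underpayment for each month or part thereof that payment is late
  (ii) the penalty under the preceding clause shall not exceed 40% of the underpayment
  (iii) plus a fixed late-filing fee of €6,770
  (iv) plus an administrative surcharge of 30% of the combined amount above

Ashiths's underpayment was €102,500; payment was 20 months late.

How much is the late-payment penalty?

€62,101

Accrued rate: 3% × 20 = 60%, capped at 40% → 40%
Failure-to-pay penalty: 40% of €102,500 = €41,000
Penalty before surcharge: €41,000 + €6,770 = €47,770
Administrative surcharge: 30% of €47,770 = €14,331
Total penalty: €47,770 + €14,331 = €62,101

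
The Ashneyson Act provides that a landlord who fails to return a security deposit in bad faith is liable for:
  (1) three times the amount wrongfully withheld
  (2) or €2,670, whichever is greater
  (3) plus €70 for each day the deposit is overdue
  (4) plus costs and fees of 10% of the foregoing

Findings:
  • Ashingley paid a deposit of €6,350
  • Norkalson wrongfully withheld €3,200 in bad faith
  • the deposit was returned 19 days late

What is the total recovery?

Trebled: 3 × €3,200 = €9,600
Minimum €2,670: €9,600 meets the minimum, no increase.
Late-return penalty: 19 × €70 = €1,330
Damages plus late penalty: €9,600 + €1,330 = €10,930
Costs and fees: 10% of €10,930 = €1,093
Total recovery: €10,930 + €1,093 = €12,023

€12,023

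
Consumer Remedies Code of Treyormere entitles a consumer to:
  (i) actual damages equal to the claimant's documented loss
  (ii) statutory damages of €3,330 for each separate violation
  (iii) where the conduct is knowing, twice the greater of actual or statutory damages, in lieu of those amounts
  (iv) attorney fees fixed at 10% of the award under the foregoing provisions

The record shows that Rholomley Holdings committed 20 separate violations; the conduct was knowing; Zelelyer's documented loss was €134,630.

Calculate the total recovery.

Statutory damages: 20 × €3,330 = €66,600
Greater of actual damages (€134,630) or statutory damages (€66,600): €134,630
Doubled: 2 × €134,630 = €269,260
Attorney fees: 10% of €269,260 = €26,926
Total recovery: €269,260 + €26,926 = €296,186

€296,186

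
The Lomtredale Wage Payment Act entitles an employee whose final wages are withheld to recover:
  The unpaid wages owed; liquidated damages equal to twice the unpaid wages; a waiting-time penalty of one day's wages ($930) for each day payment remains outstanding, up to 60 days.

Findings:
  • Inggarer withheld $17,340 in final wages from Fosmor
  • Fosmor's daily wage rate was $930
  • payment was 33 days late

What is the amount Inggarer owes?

Doubled: 2 × $17,340 = $34,680
Penalty days: min(33, 60) = 33
Waiting-time penalty: 33 × $930 = $30,690
Total award: $17,340 + $34,680 + $30,690 = $82,710

$82,710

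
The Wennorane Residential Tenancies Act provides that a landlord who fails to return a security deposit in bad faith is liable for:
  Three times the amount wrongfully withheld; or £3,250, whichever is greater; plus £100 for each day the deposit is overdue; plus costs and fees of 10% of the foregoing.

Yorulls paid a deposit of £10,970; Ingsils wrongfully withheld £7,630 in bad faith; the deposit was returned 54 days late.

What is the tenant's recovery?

Recovery: £31,119

Trebled: 3 × £7,630 = £22,890
Minimum £3,250: £22,890 meets the minimum, no increase.
Late-return penalty: 54 × £100 = £5,400
Damages plus late penalty: £22,890 + £5,400 = £28,290
Costs and fees: 10% of £28,290 = £2,829
Total recovery: £28,290 + £2,829 = £31,119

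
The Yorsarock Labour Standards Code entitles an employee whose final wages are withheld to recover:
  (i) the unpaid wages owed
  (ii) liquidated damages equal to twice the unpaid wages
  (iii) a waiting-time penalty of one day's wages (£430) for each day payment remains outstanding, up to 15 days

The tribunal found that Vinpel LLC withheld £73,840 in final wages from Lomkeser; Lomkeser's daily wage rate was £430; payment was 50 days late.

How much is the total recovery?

£227,970

Doubled: 2 × £73,840 = £147,680
Penalty days: min(50, 15) = 15
Waiting-time penalty: 15 × £430 = £6,450
Total award: £73,840 + £147,680 + £6,450 = £227,970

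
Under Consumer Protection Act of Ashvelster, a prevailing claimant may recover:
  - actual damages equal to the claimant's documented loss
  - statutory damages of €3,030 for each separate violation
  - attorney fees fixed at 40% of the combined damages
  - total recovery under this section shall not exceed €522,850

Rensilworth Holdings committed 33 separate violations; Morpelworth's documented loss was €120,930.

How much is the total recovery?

Statutory damages: 33 × €3,030 = €99,990
Combined damages: €120,930 + €99,990 = €220,920
Attorney fees: 40% of €220,920 = €88,368
Total before cap: €220,920 + €88,368 = €309,288
Cap at €522,850: €309,288 is within the cap, no reduction.

Total recovery: €309,288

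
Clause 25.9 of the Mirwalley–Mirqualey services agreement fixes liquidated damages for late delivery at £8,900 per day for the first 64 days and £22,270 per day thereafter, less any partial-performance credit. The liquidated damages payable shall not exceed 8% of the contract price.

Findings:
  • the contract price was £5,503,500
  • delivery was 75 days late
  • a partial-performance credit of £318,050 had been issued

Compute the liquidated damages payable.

£440,280

First 64 days: 64 × £8,900 = £569,600
Remaining days: (75 − 64) × £22,270 = £244,970
Accrued per-day damages: £569,600 + £244,970 = £814,570
Less partial-performance credit: £814,570 − £318,050 = £496,520
Cap: 8% of £5,503,500 = £440,280
Cap at £440,280: £496,520 exceeds the cap → £440,280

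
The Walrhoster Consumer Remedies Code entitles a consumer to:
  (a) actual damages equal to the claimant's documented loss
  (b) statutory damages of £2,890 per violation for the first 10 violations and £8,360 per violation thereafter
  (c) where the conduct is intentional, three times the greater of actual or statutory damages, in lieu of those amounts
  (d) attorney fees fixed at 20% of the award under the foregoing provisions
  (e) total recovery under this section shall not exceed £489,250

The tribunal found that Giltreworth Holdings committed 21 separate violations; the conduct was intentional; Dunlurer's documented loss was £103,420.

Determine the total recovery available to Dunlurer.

First 10 violations: 10 × £2,890 = £28,900
Remaining violations: (21 − 10) × £8,360 = £91,960
Statutory damages: £28,900 + £91,960 = £120,860
Greater of actual damages (£103,420) or statutory damages (£120,860): £120,860
Trebled: 3 × £120,860 = £362,580
Attorney fees: 20% of £362,580 = £72,516
Total before cap: £362,580 + £72,516 = £435,096
Cap at £489,250: £435,096 is within the cap, no reduction.

£435,096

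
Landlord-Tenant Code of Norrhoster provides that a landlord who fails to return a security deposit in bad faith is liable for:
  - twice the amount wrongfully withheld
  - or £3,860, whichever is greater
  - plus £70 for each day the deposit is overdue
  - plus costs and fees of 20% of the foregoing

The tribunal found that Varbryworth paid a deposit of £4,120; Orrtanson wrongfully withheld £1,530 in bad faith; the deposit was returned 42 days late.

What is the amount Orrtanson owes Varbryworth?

£8,160

Doubled: 2 × £1,530 = £3,060
Minimum £3,860: £3,060 is below the minimum → £3,860
Late-return penalty: 42 × £70 = £2,940
Damages plus late penalty: £3,860 + £2,940 = £6,800
Costs and fees: 20% of £6,800 = £1,360
Total recovery: £6,800 + £1,360 = £8,160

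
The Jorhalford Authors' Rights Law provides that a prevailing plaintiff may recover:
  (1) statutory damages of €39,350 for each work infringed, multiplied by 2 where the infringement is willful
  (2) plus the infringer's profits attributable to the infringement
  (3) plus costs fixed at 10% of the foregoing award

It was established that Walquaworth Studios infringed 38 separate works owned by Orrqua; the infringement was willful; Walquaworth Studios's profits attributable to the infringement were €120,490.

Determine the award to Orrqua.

€3,422,199

Statutory damages: 38 × €39,350 = €1,495,300
Doubled: 2 × €1,495,300 = €2,990,600
Combined award: €2,990,600 + €120,490 = €3,111,090
Costs: 10% of €3,111,090 = €311,109
Award plus costs: €3,111,090 + €311,109 = €3,422,199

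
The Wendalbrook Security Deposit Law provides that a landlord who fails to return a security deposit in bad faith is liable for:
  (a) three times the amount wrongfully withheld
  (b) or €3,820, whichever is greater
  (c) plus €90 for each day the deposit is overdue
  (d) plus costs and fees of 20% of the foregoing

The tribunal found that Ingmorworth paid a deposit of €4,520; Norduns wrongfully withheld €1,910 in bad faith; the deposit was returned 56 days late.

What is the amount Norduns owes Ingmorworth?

Recovery: €12,924

Trebled: 3 × €1,910 = €5,730
Minimum €3,820: €5,730 meets the minimum, no increase.
Late-return penalty: 56 × €90 = €5,040
Damages plus late penalty: €5,730 + €5,040 = €10,770
Costs and fees: 20% of €10,770 = €2,154
Total recovery: €10,770 + €2,154 = €12,924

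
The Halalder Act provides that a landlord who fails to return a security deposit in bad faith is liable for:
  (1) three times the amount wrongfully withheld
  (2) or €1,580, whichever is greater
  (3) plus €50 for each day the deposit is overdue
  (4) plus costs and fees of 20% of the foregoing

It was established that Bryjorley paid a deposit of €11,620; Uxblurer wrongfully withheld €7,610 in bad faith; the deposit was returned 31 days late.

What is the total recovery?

Trebled: 3 × €7,610 = €22,830
Minimum €1,580: €22,830 meets the minimum, no increase.
Late-return penalty: 31 × €50 = €1,550
Damages plus late penalty: €22,830 + €1,550 = €24,380
Costs and fees: 20% of €24,380 = €4,876
Total recovery: €24,380 + €4,876 = €29,256

€29,256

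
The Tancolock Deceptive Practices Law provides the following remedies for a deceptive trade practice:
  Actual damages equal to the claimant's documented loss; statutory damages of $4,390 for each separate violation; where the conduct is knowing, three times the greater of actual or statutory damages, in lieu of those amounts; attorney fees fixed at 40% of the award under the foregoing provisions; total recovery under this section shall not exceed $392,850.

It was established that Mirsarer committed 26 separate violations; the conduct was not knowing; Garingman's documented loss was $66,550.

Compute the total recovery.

$252,966

Statutory damages: 26 × $4,390 = $114,140
Conduct not knowing: the in-lieu enhancement does not apply.
Actual plus statutory damages: $66,550 + $114,140 = $180,690
Attorney fees: 40% of $180,690 = $72,276
Total before cap: $180,690 + $72,276 = $252,966
Cap at $392,850: $252,966 is within the cap, no reduction.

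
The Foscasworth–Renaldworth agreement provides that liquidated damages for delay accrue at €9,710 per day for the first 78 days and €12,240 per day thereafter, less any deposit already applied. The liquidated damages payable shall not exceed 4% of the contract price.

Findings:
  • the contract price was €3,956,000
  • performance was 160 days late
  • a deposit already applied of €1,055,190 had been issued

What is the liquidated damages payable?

First 78 days: 78 × €9,710 = €757,380
Remaining days: (160 − 78) × €12,240 = €1,003,680
Accrued per-day damages: €757,380 + €1,003,680 = €1,761,060
Less deposit already applied: €1,761,060 − €1,055,190 = €705,870
Cap: 4% of €3,956,000 = €158,240
Cap at €158,240: €705,870 exceeds the cap → €158,240

€158,240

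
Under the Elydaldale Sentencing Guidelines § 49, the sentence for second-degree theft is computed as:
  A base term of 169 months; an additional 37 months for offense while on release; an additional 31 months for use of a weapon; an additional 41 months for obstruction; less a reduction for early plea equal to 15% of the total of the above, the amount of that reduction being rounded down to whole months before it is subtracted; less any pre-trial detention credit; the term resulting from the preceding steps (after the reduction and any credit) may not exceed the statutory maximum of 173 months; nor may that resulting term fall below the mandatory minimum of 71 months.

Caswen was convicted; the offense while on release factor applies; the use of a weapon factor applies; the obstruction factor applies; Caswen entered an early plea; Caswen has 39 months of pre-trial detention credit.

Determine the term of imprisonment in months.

Offense while on release enhancement: +37 months
Use of a weapon enhancement: +31 months
Obstruction enhancement: +41 months
Adjusted term: 169 months + 37 months + 31 months + 41 months = 278 months
Early plea reduction: 15% of 278 months = 41 months (rounded down)
After reduction: 278 − 41 = 237 months
Less pre-trial detention credit: 237 months − 39 months = 198 months
Cap at 173 months: 198 months exceeds the cap → 173 months
Minimum 71 months: 173 months meets the minimum, no increase.

173 months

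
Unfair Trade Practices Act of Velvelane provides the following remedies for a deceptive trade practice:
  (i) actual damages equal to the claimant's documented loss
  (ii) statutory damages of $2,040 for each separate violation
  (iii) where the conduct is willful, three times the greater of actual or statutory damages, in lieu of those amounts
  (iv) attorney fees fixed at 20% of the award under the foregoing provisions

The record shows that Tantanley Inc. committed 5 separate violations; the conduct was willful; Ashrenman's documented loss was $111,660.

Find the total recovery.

Statutory damages: 5 × $2,040 = $10,200
Greater of actual damages ($111,660) or statutory damages ($10,200): $111,660
Trebled: 3 × $111,660 = $334,980
Attorney fees: 20% of $334,980 = $66,996
Total recovery: $334,980 + $66,996 = $401,976

$401,976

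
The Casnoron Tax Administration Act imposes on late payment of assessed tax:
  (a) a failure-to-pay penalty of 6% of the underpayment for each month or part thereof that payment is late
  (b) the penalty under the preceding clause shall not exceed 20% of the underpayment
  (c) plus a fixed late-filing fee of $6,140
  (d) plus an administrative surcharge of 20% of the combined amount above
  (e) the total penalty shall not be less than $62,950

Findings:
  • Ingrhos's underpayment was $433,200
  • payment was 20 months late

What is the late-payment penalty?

Accrued rate: 6% × 20 = 120%, capped at 20% → 20%
Failure-to-pay penalty: 20% of $433,200 = $86,640
Penalty before surcharge: $86,640 + $6,140 = $92,780
Administrative surcharge: 20% of $92,780 = $18,556
Total penalty: $92,780 + $18,556 = $111,336
Minimum $62,950: $111,336 meets the minimum, no increase.

$111,336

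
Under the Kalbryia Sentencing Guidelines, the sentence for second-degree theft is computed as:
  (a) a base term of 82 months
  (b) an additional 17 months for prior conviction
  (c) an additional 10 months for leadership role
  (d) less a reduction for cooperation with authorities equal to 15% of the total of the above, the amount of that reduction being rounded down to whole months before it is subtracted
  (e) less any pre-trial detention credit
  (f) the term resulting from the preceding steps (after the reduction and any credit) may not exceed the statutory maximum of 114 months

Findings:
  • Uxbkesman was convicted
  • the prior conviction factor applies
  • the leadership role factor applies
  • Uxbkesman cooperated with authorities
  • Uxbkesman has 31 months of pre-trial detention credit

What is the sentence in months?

Prior conviction enhancement: +17 months
Leadership role enhancement: +10 months
Adjusted term: 82 months + 17 months + 10 months = 109 months
Cooperation with authorities reduction: 15% of 109 months = 16 months (rounded down)
After reduction: 109 − 16 = 93 months
Less pre-trial detention credit: 93 months − 31 months = 62 months
Cap at 114 months: 62 months is within the cap, no reduction.

62 months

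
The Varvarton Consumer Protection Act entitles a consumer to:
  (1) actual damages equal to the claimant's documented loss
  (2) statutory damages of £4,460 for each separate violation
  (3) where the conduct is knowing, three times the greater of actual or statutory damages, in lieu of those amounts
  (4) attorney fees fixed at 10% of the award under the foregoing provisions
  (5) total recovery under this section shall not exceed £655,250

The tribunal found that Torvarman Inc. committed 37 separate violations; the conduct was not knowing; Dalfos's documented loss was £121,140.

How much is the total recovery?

Statutory damages: 37 × £4,460 = £165,020
Conduct not knowing: the in-lieu enhancement does not apply.
Actual plus statutory damages: £121,140 + £165,020 = £286,160
Attorney fees: 10% of £286,160 = £28,616
Total before cap: £286,160 + £28,616 = £314,776
Cap at £655,250: £314,776 is within the cap, no reduction.

£314,776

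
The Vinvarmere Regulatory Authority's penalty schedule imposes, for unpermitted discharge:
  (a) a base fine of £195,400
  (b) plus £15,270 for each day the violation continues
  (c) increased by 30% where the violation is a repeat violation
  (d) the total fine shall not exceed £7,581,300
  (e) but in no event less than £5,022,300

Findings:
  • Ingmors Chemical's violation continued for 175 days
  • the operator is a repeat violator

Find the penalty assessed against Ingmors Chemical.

Per-day component: 175 × £15,270 = £2,672,250
Base plus per-day: £195,400 + £2,672,250 = £2,867,650
Enhancement: 30% of £2,867,650 = £860,295
Enhanced fine: £2,867,650 + £860,295 = £3,727,945
Cap at £7,581,300: £3,727,945 is within the cap, no reduction.
Minimum £5,022,300: £3,727,945 is below the minimum → £5,022,300

£5,022,300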